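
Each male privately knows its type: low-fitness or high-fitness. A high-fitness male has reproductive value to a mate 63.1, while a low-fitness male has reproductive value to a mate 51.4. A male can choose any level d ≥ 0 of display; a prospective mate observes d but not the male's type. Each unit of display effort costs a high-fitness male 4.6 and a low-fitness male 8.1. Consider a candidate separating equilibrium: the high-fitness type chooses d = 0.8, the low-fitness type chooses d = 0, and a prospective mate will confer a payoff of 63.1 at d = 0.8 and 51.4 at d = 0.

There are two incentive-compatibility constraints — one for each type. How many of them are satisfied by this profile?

1

Low-fitness type: stay at 0 → 51.4; mimic → 63.1 − 8.1 × 0.8 = 56.62. IC fails (51.4 < 56.62).
High-fitness type: signal → 63.1 − 4.6 × 0.8 = 59.42; deviate to 0 → 51.4. IC holds (59.42 ≥ 51.4).
1 of 2 constraints hold, so this profile is not an equilibrium.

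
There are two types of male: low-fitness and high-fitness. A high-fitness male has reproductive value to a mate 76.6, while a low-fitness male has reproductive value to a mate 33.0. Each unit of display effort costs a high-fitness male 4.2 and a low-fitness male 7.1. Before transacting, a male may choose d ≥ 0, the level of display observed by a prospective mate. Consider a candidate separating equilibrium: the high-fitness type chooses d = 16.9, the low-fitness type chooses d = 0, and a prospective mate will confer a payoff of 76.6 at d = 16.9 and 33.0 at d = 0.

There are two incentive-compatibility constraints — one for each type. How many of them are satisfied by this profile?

1

High-fitness type: signal → 76.6 − 4.2 × 16.9 = 5.62; deviate to 0 → 33.0. IC fails (5.62 < 33.0).
Low-fitness type: stay at 0 → 33.0; mimic → 76.6 − 7.1 × 16.9 = -43.39. IC holds (33.0 ≥ -43.39).
1 of 2 constraints hold, so this profile is not an equilibrium.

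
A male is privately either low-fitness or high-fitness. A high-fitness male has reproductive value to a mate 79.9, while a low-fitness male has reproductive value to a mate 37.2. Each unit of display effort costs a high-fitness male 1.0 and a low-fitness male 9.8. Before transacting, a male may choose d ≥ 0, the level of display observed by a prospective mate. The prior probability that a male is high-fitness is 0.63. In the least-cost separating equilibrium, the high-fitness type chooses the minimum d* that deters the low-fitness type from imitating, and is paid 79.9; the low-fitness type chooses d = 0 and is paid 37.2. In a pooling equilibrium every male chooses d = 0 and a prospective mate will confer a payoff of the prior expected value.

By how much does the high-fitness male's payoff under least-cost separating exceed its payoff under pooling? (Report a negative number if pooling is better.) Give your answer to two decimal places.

Least-cost separating signal: d* solves 37.2 = 79.9 − 9.8·d*, so d* = (79.9 − 37.2)/9.8 ≈ 4.3571.
High-fitness type's separating payoff: 79.9 − 1.0 × d* = 79.9 − 1.0 × (79.9 − 37.2)/9.8 = 79.9 − 42.7/9.8 ≈ 75.5429.
Pooling payoff: 0.63 × 79.9 + 0.37 × 37.2 = 64.101.
Difference: 75.5429 − 64.101 = 11.4419, i.e. 11.44 to two decimal places.
The high-fitness type prefers to separate.

11.44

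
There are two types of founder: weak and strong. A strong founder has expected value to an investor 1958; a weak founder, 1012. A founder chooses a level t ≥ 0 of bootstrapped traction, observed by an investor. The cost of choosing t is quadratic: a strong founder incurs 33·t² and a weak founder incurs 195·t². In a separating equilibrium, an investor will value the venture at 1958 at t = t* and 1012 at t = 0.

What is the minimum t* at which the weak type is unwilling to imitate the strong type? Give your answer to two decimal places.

The weak type at t = 0 receives 1012; imitating at t* yields 1958 − 195·t*².
Indifference: 1012 = 1958 − 195·t*², so t*² = (1958 − 1012) / 195 ≈ 4.8513.
t* = √4.8513 ≈ 2.20.

2.20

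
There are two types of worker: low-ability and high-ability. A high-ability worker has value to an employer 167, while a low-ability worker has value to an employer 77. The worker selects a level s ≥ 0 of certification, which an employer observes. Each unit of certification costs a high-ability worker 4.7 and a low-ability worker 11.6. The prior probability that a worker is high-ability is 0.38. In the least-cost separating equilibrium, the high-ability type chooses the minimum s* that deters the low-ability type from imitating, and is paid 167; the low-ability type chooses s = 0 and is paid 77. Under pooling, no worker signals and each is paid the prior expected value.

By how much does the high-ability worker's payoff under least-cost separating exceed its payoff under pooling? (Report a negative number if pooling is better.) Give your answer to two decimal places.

Least-cost separating signal: s* solves 77 = 167 − 11.6·s*, so s* = (167 − 77)/11.6 ≈ 7.7586.
High-ability type's separating payoff: 167 − 4.7 × s* = 167 − 4.7 × (167 − 77)/11.6 = 167 − 423/11.6 ≈ 130.5345.
Pooling payoff: 0.38 × 167 + 0.62 × 77 = 111.2.
Difference: 130.5345 − 111.2 = 19.3345, i.e. 19.33 to two decimal places.
The high-ability type prefers to separate.

19.33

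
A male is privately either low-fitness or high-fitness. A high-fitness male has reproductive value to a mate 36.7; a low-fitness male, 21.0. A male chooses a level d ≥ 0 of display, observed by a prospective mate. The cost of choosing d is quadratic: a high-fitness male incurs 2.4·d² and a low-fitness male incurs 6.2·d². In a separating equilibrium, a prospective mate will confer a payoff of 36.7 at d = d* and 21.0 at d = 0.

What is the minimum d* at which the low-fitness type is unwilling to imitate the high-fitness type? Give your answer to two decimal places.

The low-fitness type at d = 0 receives 21.0; imitating at d* yields 36.7 − 6.2·d*².
Indifference: 21.0 = 36.7 − 6.2·d*², so d*² = (36.7 − 21.0) / 6.2 ≈ 2.5323.
d* = √2.5323 ≈ 1.59.

1.59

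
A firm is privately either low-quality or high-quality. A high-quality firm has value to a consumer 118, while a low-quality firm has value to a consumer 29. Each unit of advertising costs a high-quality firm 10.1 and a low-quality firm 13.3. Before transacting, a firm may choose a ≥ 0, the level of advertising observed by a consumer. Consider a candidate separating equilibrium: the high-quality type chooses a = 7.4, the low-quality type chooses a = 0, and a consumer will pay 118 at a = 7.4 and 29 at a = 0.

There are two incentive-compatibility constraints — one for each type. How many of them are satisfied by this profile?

High-quality type: signal → 118 − 10.1 × 7.4 = 43.26; deviate to 0 → 29. IC holds (43.26 ≥ 29).
Low-quality type: stay at 0 → 29; mimic → 118 − 13.3 × 7.4 = 19.58. IC holds (29 ≥ 19.58).
2 of 2 constraints hold, so this is a separating equilibrium.

2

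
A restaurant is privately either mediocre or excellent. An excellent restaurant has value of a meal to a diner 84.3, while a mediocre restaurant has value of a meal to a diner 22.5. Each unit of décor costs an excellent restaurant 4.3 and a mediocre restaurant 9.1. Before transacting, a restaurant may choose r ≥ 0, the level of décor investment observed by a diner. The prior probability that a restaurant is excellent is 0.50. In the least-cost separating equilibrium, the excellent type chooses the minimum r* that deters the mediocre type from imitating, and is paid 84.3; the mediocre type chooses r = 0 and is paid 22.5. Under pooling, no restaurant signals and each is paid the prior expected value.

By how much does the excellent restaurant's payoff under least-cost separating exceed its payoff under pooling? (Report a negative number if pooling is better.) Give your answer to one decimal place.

1.7

Least-cost separating signal: r* solves 22.5 = 84.3 − 9.1·r*, so r* = (84.3 − 22.5)/9.1 ≈ 6.7912.
Excellent type's separating payoff: 84.3 − 4.3 × r* = 84.3 − 4.3 × (84.3 − 22.5)/9.1 = 84.3 − 265.74/9.1 ≈ 55.098.
Pooling payoff: 0.50 × 84.3 + 0.50 × 22.5 = 53.4.
Difference: 55.098 − 53.4 = 1.698, i.e. 1.7 to one decimal place.
The excellent type prefers to separate.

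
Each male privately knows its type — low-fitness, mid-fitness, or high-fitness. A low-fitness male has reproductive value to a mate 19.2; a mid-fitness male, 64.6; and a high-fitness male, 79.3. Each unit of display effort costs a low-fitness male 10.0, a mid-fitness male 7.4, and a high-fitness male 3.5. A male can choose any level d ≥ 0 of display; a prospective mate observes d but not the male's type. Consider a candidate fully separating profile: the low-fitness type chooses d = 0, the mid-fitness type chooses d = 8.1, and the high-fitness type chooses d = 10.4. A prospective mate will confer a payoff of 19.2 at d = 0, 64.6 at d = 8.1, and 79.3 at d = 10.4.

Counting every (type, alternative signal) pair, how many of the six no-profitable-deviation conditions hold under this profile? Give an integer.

5

Low-fitness (own payoff 19.2): to d=8.1 gives 64.6 − 10.0×8.1 = -16.4 → no gain ✓; to d=10.4 gives 79.3 − 10.0×10.4 = -24.7 → no gain ✓.
High-fitness (own payoff 79.3 − 3.5×10.4 = 42.9): to d=0 gives 19.2 → no gain ✓; to d=8.1 gives 64.6 − 3.5×8.1 = 36.25 → no gain ✓.
Mid-fitness (own payoff 64.6 − 7.4×8.1 = 4.66): to d=0 gives 19.2 → profitable ✗; to d=10.4 gives 79.3 − 7.4×10.4 = 2.34 → no gain ✓.
5 of the 6 constraints hold; not an equilibrium.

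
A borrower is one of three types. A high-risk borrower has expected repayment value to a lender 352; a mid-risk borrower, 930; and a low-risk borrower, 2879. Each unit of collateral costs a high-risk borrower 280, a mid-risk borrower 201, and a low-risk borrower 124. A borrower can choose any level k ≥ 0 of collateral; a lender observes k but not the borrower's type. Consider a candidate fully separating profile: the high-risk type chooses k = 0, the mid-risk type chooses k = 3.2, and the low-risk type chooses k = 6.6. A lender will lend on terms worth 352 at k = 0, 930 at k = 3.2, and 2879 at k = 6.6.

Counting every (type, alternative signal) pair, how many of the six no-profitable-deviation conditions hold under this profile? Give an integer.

3

Mid-risk (own payoff 930 − 201×3.2 = 286.8): to k=0 gives 352 → profitable ✗; to k=6.6 gives 2879 − 201×6.6 = 1552.4 → profitable ✗.
High-risk (own payoff 352): to k=3.2 gives 930 − 280×3.2 = 34 → no gain ✓; to k=6.6 gives 2879 − 280×6.6 = 1031 → profitable ✗.
Low-risk (own payoff 2879 − 124×6.6 = 2060.6): to k=0 gives 352 → no gain ✓; to k=3.2 gives 930 − 124×3.2 = 533.2 → no gain ✓.
3 of the 6 constraints hold; not an equilibrium.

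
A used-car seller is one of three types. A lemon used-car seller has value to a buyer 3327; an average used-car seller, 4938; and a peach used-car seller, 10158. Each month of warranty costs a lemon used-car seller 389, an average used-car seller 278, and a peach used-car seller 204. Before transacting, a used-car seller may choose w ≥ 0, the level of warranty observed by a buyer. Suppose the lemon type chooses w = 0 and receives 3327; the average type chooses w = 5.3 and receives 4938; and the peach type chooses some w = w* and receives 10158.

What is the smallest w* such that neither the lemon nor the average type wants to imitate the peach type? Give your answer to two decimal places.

Lemon type (on-path payoff 3327) won't mimic when 3327 ≥ 10158 − 389·w*, i.e. w* ≥ 17.56.
Average type (on-path payoff 4938 − 278×5.3 = 3464.6) won't mimic when 3464.6 ≥ 10158 − 278·w*, i.e. w* ≥ 24.08.
Both must hold, so w* = max(17.56, 24.08) = 24.08. The average type's constraint binds.

24.08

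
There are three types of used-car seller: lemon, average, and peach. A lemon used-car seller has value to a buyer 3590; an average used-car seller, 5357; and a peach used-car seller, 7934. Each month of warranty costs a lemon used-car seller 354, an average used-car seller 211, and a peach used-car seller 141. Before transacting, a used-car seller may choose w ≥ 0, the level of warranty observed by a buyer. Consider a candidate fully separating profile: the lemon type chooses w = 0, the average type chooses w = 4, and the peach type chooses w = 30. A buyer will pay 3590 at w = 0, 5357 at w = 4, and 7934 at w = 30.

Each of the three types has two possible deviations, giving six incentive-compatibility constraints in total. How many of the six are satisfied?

Lemon (own payoff 3590): to w=4 gives 5357 − 354×4 = 3941 → profitable ✗; to w=30 gives 7934 − 354×30 = -2686 → no gain ✓.
Average (own payoff 5357 − 211×4 = 4513): to w=0 gives 3590 → no gain ✓; to w=30 gives 7934 − 211×30 = 1604 → no gain ✓.
Peach (own payoff 7934 − 141×30 = 3704): to w=0 gives 3590 → no gain ✓; to w=4 gives 5357 − 141×4 = 4793 → profitable ✗.
4 of the 6 constraints hold; not an equilibrium.

4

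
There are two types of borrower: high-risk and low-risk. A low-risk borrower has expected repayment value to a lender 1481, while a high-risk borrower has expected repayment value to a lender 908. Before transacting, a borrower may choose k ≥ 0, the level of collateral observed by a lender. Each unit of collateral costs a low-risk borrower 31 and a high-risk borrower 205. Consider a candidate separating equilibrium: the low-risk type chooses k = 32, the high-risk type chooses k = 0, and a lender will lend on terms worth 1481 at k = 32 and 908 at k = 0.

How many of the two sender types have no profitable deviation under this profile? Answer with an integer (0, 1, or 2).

Low-risk type: signal → 1481 − 31 × 32 = 489; deviate to 0 → 908. IC fails (489 < 908).
High-risk type: stay at 0 → 908; mimic → 1481 − 205 × 32 = -5079. IC holds (908 ≥ -5079).
1 of 2 constraints hold, so this profile is not an equilibrium.

1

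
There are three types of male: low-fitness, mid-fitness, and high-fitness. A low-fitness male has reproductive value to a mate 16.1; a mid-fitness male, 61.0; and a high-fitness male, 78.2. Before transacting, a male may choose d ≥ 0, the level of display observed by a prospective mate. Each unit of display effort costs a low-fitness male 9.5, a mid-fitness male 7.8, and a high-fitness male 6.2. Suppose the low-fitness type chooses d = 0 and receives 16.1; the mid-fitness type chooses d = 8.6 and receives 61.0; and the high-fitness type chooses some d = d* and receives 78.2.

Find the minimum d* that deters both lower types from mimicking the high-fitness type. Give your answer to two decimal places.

10.81

Low-fitness type (on-path payoff 16.1) won't mimic when 16.1 ≥ 78.2 − 9.5·d*, i.e. d* ≥ 6.54.
Mid-fitness type (on-path payoff 61.0 − 7.8×8.6 = -6.08) won't mimic when -6.08 ≥ 78.2 − 7.8·d*, i.e. d* ≥ 10.81.
Both must hold, so d* = max(6.54, 10.81) = 10.81. The mid-fitness type's constraint binds.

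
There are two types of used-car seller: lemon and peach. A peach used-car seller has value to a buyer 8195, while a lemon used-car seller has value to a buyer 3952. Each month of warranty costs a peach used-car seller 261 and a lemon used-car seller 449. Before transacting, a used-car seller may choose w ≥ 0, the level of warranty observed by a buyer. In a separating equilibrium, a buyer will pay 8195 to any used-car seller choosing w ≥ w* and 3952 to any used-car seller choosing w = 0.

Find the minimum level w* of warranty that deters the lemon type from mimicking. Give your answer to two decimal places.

9.45

A lemon used-car seller choosing w = 0 receives 3952.
Imitating at w* instead would pay 8195 at cost 449·w*, netting 8195 − 449·w*.
Indifference: 3952 = 8195 − 449·w*, so w* = (8195 − 3952) / 449 ≈ 9.45.
At w* the lemon type's incentive constraint just binds; the peach type strictly prefers w* since its per-unit cost is lower.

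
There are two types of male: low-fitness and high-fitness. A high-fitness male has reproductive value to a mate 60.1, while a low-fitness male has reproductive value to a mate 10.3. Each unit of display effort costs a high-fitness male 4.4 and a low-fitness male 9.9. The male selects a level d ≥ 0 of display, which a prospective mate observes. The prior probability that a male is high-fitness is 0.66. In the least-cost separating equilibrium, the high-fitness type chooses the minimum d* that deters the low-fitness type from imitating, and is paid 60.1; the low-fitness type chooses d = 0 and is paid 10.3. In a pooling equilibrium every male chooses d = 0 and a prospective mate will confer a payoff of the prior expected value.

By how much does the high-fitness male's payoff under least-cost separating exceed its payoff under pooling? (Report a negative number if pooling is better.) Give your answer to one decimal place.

Least-cost separating signal: d* solves 10.3 = 60.1 − 9.9·d*, so d* = (60.1 − 10.3)/9.9 ≈ 5.0303.
High-fitness type's separating payoff: 60.1 − 4.4 × d* = 60.1 − 4.4 × (60.1 − 10.3)/9.9 = 60.1 − 219.12/9.9 ≈ 37.967.
Pooling payoff: 0.66 × 60.1 + 0.34 × 10.3 = 43.168.
Difference: 37.967 − 43.168 = -5.201, i.e. -5.2 to one decimal place.
The high-fitness type would prefer the pooling outcome.

-5.2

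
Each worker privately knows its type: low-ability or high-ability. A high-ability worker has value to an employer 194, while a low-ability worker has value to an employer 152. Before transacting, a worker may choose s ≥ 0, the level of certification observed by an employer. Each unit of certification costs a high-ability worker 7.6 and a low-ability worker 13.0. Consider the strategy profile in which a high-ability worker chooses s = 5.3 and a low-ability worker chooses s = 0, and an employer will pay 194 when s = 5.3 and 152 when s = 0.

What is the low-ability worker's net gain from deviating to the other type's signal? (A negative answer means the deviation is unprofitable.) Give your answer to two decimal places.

Playing s = 0 the low-ability worker receives 152.
Deviating to s = 5.3 brings payment 194 at cost 13.0 × 5.3 = 68.9, netting 125.1.
Gain from deviating: 125.1 − 152 = -26.90.
The gain is negative, so the low-ability type's incentive-compatibility constraint is satisfied.

-26.90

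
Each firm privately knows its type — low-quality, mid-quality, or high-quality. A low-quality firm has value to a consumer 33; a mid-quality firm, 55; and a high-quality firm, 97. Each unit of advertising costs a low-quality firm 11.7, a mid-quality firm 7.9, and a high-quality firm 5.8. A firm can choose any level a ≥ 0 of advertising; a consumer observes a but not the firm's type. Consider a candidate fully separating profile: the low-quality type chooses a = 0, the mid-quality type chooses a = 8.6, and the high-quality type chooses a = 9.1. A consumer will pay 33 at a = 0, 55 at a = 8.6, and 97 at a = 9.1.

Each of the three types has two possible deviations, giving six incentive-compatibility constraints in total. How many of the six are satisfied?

Mid-quality (own payoff 55 − 7.9×8.6 = -12.94): to a=0 gives 33 → profitable ✗; to a=9.1 gives 97 − 7.9×9.1 = 25.11 → profitable ✗.
Low-quality (own payoff 33): to a=8.6 gives 55 − 11.7×8.6 = -45.62 → no gain ✓; to a=9.1 gives 97 − 11.7×9.1 = -9.47 → no gain ✓.
High-quality (own payoff 97 − 5.8×9.1 = 44.22): to a=0 gives 33 → no gain ✓; to a=8.6 gives 55 − 5.8×8.6 = 5.12 → no gain ✓.
4 of the 6 constraints hold; not an equilibrium.

4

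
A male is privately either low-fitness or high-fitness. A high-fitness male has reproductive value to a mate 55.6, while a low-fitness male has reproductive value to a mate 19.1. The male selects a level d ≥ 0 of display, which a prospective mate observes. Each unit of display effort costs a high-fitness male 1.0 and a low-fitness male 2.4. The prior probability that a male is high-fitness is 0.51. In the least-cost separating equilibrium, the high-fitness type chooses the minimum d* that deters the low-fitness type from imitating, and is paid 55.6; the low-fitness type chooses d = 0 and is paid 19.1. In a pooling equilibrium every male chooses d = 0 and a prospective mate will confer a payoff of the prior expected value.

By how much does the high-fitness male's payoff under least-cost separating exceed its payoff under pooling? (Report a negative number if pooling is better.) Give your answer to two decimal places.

2.68

Least-cost separating signal: d* solves 19.1 = 55.6 − 2.4·d*, so d* = (55.6 − 19.1)/2.4 ≈ 15.2083.
High-fitness type's separating payoff: 55.6 − 1.0 × d* = 55.6 − 1.0 × (55.6 − 19.1)/2.4 = 55.6 − 36.5/2.4 ≈ 40.3917.
Pooling payoff: 0.51 × 55.6 + 0.49 × 19.1 = 37.715.
Difference: 40.3917 − 37.715 = 2.6767, i.e. 2.68 to two decimal places.
The high-fitness type prefers to separate.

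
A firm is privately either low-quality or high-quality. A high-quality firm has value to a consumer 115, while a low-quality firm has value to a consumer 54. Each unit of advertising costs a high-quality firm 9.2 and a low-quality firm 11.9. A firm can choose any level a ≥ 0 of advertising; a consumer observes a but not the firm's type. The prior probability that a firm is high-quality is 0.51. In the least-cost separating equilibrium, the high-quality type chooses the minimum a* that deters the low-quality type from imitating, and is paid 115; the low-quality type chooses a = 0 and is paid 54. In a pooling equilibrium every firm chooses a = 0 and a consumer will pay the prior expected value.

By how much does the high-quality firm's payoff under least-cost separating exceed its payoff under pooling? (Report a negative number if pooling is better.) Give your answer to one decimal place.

-17.3

Least-cost separating signal: a* solves 54 = 115 − 11.9·a*, so a* = (115 − 54)/11.9 ≈ 5.1261.
High-quality type's separating payoff: 115 − 9.2 × a* = 115 − 9.2 × (115 − 54)/11.9 = 115 − 561.2/11.9 ≈ 67.840.
Pooling payoff: 0.51 × 115 + 0.49 × 54 = 85.11.
Difference: 67.840 − 85.11 = -17.27, i.e. -17.3 to one decimal place.
The high-quality type would prefer the pooling outcome.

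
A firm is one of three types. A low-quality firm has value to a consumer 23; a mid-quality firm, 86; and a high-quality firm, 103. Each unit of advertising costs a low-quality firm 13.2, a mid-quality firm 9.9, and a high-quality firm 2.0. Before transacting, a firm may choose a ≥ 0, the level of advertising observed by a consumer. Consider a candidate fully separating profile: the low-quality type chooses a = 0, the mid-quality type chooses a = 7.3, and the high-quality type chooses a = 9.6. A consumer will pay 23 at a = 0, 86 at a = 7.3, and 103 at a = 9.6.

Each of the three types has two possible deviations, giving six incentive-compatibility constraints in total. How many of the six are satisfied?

Low-quality (own payoff 23): to a=7.3 gives 86 − 13.2×7.3 = -10.36 → no gain ✓; to a=9.6 gives 103 − 13.2×9.6 = -23.72 → no gain ✓.
Mid-quality (own payoff 86 − 9.9×7.3 = 13.73): to a=0 gives 23 → profitable ✗; to a=9.6 gives 103 − 9.9×9.6 = 7.96 → no gain ✓.
High-quality (own payoff 103 − 2.0×9.6 = 83.8): to a=0 gives 23 → no gain ✓; to a=7.3 gives 86 − 2.0×7.3 = 71.4 → no gain ✓.
5 of the 6 constraints hold; not an equilibrium.

5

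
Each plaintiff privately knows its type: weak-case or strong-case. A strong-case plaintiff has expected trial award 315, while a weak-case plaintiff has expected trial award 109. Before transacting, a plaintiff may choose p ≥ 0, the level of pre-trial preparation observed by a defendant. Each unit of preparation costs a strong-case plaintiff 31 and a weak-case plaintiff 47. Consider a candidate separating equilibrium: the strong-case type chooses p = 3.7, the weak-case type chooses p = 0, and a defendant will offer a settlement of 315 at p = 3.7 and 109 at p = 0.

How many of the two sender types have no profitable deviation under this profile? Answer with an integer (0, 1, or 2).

Weak-case type: stay at 0 → 109; mimic → 315 − 47 × 3.7 = 141.1. IC fails (109 < 141.1).
Strong-case type: signal → 315 − 31 × 3.7 = 200.3; deviate to 0 → 109. IC holds (200.3 ≥ 109).
1 of 2 constraints hold, so this profile is not an equilibrium.

1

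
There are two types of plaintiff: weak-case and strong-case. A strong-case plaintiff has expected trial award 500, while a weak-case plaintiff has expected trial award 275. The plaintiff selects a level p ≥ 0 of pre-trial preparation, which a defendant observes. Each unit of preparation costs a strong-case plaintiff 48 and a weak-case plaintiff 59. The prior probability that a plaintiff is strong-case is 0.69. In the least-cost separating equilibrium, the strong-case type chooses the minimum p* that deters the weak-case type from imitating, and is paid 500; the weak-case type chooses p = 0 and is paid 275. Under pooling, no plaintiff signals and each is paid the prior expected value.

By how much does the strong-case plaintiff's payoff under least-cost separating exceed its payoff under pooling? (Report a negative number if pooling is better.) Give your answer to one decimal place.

Least-cost separating signal: p* solves 275 = 500 − 59·p*, so p* = (500 − 275)/59 ≈ 3.8136.
Strong-case type's separating payoff: 500 − 48 × p* = 500 − 48 × (500 − 275)/59 = 500 − 10800/59 ≈ 316.949.
Pooling payoff: 0.69 × 500 + 0.31 × 275 = 430.25.
Difference: 316.949 − 430.25 = -113.301, i.e. -113.3 to one decimal place.
The strong-case type would prefer the pooling outcome.

-113.3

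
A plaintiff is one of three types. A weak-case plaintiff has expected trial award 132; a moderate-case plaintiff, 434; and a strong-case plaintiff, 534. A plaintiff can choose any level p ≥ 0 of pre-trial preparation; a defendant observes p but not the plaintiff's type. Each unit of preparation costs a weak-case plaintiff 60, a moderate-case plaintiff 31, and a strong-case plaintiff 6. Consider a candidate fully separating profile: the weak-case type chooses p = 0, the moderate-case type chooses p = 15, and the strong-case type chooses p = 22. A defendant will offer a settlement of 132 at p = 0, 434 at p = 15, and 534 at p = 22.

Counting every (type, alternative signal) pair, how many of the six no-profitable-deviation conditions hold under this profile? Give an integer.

Moderate-case (own payoff 434 − 31×15 = -31): to p=0 gives 132 → profitable ✗; to p=22 gives 534 − 31×22 = -148 → no gain ✓.
Weak-case (own payoff 132): to p=15 gives 434 − 60×15 = -466 → no gain ✓; to p=22 gives 534 − 60×22 = -786 → no gain ✓.
Strong-case (own payoff 534 − 6×22 = 402): to p=0 gives 132 → no gain ✓; to p=15 gives 434 − 6×15 = 344 → no gain ✓.
5 of the 6 constraints hold; not an equilibrium.

5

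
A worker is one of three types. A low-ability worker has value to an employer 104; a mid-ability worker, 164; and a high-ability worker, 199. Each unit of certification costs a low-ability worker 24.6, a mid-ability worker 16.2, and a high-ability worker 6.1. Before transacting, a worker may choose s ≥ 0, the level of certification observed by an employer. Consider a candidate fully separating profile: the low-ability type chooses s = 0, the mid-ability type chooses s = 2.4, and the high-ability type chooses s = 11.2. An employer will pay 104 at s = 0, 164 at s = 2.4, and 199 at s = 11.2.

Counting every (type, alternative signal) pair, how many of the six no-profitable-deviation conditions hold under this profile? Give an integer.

High-ability (own payoff 199 − 6.1×11.2 = 130.68): to s=0 gives 104 → no gain ✓; to s=2.4 gives 164 − 6.1×2.4 = 149.36 → profitable ✗.
Low-ability (own payoff 104): to s=2.4 gives 164 − 24.6×2.4 = 104.96 → profitable ✗; to s=11.2 gives 199 − 24.6×11.2 = -76.52 → no gain ✓.
Mid-ability (own payoff 164 − 16.2×2.4 = 125.12): to s=0 gives 104 → no gain ✓; to s=11.2 gives 199 − 16.2×11.2 = 17.56 → no gain ✓.
4 of the 6 constraints hold; not an equilibrium.

4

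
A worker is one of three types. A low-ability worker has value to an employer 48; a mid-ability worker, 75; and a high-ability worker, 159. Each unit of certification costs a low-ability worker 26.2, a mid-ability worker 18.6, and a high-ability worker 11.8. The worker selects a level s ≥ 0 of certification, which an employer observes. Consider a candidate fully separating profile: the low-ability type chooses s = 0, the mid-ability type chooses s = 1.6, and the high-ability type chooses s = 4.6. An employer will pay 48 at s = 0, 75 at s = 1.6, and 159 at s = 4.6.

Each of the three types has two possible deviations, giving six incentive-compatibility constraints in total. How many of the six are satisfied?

Low-ability (own payoff 48): to s=1.6 gives 75 − 26.2×1.6 = 33.08 → no gain ✓; to s=4.6 gives 159 − 26.2×4.6 = 38.48 → no gain ✓.
High-ability (own payoff 159 − 11.8×4.6 = 104.72): to s=0 gives 48 → no gain ✓; to s=1.6 gives 75 − 11.8×1.6 = 56.12 → no gain ✓.
Mid-ability (own payoff 75 − 18.6×1.6 = 45.24): to s=0 gives 48 → profitable ✗; to s=4.6 gives 159 − 18.6×4.6 = 73.44 → profitable ✗.
4 of the 6 constraints hold; not an equilibrium.

4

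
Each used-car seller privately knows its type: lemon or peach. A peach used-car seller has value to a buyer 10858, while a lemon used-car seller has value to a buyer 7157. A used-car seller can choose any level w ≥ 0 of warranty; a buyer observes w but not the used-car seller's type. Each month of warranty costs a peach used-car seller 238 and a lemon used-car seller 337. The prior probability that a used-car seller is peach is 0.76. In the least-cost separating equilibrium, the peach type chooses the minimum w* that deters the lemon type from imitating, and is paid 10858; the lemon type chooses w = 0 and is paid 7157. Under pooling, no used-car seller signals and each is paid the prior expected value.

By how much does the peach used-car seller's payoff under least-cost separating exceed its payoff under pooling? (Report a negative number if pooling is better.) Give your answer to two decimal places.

-1725.52

Least-cost separating signal: w* solves 7157 = 10858 − 337·w*, so w* = (10858 − 7157)/337 ≈ 10.9822.
Peach type's separating payoff: 10858 − 238 × w* = 10858 − 238 × (10858 − 7157)/337 = 10858 − 880838/337 ≈ 8244.2374.
Pooling payoff: 0.76 × 10858 + 0.24 × 7157 = 9969.76.
Difference: 8244.2374 − 9969.76 = -1725.5226, i.e. -1725.52 to two decimal places.
The peach type would prefer the pooling outcome.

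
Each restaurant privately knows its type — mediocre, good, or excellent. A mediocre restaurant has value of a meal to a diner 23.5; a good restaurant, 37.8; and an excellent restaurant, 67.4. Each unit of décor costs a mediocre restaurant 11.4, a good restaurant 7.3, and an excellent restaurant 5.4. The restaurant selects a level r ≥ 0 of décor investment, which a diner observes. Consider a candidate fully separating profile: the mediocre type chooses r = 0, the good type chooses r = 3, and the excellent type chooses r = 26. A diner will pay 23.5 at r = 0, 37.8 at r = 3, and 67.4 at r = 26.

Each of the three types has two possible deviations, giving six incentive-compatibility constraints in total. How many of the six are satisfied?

3

Good (own payoff 37.8 − 7.3×3 = 15.9): to r=0 gives 23.5 → profitable ✗; to r=26 gives 67.4 − 7.3×26 = -122.4 → no gain ✓.
Excellent (own payoff 67.4 − 5.4×26 = -73): to r=0 gives 23.5 → profitable ✗; to r=3 gives 37.8 − 5.4×3 = 21.6 → profitable ✗.
Mediocre (own payoff 23.5): to r=3 gives 37.8 − 11.4×3 = 3.6 → no gain ✓; to r=26 gives 67.4 − 11.4×26 = -229 → no gain ✓.
3 of the 6 constraints hold; not an equilibrium.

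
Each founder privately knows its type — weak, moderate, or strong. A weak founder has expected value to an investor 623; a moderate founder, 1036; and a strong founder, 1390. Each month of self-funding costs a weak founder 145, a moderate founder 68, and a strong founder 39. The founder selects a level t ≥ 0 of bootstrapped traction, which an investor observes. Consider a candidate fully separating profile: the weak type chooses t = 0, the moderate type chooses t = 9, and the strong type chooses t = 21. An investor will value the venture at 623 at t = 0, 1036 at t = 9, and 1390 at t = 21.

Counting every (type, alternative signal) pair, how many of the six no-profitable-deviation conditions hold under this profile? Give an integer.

Moderate (own payoff 1036 − 68×9 = 424): to t=0 gives 623 → profitable ✗; to t=21 gives 1390 − 68×21 = -38 → no gain ✓.
Strong (own payoff 1390 − 39×21 = 571): to t=0 gives 623 → profitable ✗; to t=9 gives 1036 − 39×9 = 685 → profitable ✗.
Weak (own payoff 623): to t=9 gives 1036 − 145×9 = -269 → no gain ✓; to t=21 gives 1390 − 145×21 = -1655 → no gain ✓.
3 of the 6 constraints hold; not an equilibrium.

3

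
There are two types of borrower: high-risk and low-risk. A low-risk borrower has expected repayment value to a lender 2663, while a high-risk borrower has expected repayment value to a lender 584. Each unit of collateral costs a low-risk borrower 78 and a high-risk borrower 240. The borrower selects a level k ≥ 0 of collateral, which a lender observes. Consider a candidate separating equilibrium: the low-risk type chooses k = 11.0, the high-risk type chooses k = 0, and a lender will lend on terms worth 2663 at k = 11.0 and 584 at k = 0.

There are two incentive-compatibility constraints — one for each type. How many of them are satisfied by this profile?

2

Low-risk type: signal → 2663 − 78 × 11.0 = 1805; deviate to 0 → 584. IC holds (1805 ≥ 584).
High-risk type: stay at 0 → 584; mimic → 2663 − 240 × 11.0 = 23. IC holds (584 ≥ 23).
2 of 2 constraints hold, so this is a separating equilibrium.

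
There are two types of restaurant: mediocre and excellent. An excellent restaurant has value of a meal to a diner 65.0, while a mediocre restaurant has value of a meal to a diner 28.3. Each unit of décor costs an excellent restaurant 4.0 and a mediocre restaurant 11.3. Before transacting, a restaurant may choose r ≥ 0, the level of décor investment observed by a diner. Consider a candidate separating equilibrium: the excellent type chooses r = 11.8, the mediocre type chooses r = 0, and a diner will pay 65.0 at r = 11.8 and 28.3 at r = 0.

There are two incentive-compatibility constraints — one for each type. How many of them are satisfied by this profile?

1

Excellent type: signal → 65.0 − 4.0 × 11.8 = 17.8; deviate to 0 → 28.3. IC fails (17.8 < 28.3).
Mediocre type: stay at 0 → 28.3; mimic → 65.0 − 11.3 × 11.8 = -68.34. IC holds (28.3 ≥ -68.34).
1 of 2 constraints hold, so this profile is not an equilibrium.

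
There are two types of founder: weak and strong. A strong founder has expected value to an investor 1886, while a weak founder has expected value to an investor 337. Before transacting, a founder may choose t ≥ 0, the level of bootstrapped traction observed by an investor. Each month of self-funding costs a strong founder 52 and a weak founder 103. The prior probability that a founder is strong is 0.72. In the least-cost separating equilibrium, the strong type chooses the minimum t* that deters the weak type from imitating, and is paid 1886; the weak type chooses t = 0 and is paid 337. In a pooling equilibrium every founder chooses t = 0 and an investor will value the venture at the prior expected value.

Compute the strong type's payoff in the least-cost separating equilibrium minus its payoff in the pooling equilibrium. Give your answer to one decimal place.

-348.3

Least-cost separating signal: t* solves 337 = 1886 − 103·t*, so t* = (1886 − 337)/103 ≈ 15.0388.
Strong type's separating payoff: 1886 − 52 × t* = 1886 − 52 × (1886 − 337)/103 = 1886 − 80548/103 ≈ 1103.981.
Pooling payoff: 0.72 × 1886 + 0.28 × 337 = 1452.28.
Difference: 1103.981 − 1452.28 = -348.299, i.e. -348.3 to one decimal place.
The strong type would prefer the pooling outcome.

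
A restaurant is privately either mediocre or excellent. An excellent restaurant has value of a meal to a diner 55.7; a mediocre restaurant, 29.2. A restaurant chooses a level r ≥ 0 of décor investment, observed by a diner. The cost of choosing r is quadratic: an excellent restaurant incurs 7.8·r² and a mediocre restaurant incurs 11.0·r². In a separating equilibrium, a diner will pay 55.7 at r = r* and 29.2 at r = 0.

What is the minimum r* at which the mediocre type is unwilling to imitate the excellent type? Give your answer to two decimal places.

The mediocre type at r = 0 receives 29.2; imitating at r* yields 55.7 − 11.0·r*².
Indifference: 29.2 = 55.7 − 11.0·r*², so r*² = (55.7 − 29.2) / 11.0 ≈ 2.4091.
r* = √2.4091 ≈ 1.55.

1.55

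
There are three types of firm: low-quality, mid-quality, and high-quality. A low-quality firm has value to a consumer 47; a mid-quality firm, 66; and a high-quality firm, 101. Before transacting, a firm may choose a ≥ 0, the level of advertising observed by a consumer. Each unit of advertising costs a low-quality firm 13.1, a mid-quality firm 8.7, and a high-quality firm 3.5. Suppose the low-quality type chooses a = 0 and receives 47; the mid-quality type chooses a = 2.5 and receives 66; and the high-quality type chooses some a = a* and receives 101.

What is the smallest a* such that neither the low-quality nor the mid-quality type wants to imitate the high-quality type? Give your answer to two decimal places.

6.52

Low-quality type (on-path payoff 47) won't mimic when 47 ≥ 101 − 13.1·a*, i.e. a* ≥ 4.12.
Mid-quality type (on-path payoff 66 − 8.7×2.5 = 44.25) won't mimic when 44.25 ≥ 101 − 8.7·a*, i.e. a* ≥ 6.52.
Both must hold, so a* = max(4.12, 6.52) = 6.52. The mid-quality type's constraint binds.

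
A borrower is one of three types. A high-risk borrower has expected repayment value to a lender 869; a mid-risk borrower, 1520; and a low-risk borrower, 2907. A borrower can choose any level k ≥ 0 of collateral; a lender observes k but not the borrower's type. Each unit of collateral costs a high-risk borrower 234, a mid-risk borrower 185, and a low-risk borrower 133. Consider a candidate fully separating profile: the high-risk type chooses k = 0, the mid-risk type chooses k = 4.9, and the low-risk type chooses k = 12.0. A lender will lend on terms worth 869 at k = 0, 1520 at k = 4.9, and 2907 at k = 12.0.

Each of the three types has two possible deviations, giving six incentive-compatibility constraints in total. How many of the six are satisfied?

4

High-risk (own payoff 869): to k=4.9 gives 1520 − 234×4.9 = 373.4 → no gain ✓; to k=12.0 gives 2907 − 234×12.0 = 99 → no gain ✓.
Mid-risk (own payoff 1520 − 185×4.9 = 613.5): to k=0 gives 869 → profitable ✗; to k=12.0 gives 2907 − 185×12.0 = 687 → profitable ✗.
Low-risk (own payoff 2907 − 133×12.0 = 1311): to k=0 gives 869 → no gain ✓; to k=4.9 gives 1520 − 133×4.9 = 868.3 → no gain ✓.
4 of the 6 constraints hold; not an equilibrium.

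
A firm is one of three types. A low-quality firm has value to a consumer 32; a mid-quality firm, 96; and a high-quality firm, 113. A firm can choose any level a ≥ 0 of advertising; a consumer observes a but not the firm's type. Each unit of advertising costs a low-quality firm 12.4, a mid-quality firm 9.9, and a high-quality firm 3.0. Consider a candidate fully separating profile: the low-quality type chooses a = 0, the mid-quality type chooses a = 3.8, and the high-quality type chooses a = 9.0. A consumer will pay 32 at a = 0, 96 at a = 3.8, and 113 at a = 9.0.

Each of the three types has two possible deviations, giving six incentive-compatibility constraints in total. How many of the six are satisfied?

5

High-quality (own payoff 113 − 3.0×9.0 = 86): to a=0 gives 32 → no gain ✓; to a=3.8 gives 96 − 3.0×3.8 = 84.6 → no gain ✓.
Low-quality (own payoff 32): to a=3.8 gives 96 − 12.4×3.8 = 48.88 → profitable ✗; to a=9.0 gives 113 − 12.4×9.0 = 1.4 → no gain ✓.
Mid-quality (own payoff 96 − 9.9×3.8 = 58.38): to a=0 gives 32 → no gain ✓; to a=9.0 gives 113 − 9.9×9.0 = 23.9 → no gain ✓.
5 of the 6 constraints hold; not an equilibrium.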